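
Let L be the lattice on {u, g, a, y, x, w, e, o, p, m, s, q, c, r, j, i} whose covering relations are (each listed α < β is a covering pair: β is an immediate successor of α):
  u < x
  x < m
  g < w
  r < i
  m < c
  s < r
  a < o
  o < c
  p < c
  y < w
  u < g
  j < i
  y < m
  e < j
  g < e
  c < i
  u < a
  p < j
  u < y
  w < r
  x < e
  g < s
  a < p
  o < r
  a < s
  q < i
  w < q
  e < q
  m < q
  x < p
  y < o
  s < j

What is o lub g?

r

Common upper bounds of {o, g}: i, r.
The least among these is r.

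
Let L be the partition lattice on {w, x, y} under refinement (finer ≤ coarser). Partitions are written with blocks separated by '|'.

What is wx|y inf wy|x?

The meet (common refinement) of wx|y and wy|x intersects blocks pairwise, giving w|x|y.

w|x|y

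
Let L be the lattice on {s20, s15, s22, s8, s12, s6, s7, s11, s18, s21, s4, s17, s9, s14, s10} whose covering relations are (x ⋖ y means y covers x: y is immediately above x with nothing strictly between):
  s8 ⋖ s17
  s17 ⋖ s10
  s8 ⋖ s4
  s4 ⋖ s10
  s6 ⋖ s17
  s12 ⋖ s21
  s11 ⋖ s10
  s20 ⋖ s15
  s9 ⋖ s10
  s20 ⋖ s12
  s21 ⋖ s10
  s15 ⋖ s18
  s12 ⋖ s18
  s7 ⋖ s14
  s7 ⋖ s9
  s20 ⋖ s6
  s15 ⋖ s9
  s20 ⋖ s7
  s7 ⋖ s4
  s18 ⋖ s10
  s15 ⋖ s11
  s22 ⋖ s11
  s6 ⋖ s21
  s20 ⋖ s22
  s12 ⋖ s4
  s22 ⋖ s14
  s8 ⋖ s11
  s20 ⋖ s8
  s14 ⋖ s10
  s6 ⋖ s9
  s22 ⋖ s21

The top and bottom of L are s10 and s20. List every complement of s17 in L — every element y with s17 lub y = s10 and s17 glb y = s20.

s12, s14, s15, s18, s22, s7

Need y with s17 ∨ y = s10 and s17 ∧ y = s20.
Checking each element gives: s12, s14, s15, s18, s22, s7.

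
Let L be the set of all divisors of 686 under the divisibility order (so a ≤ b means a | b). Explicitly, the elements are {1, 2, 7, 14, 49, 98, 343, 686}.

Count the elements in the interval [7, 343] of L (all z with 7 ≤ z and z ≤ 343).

The interval [7, 343] = {343, 49, 7}, which has 3 elements.

3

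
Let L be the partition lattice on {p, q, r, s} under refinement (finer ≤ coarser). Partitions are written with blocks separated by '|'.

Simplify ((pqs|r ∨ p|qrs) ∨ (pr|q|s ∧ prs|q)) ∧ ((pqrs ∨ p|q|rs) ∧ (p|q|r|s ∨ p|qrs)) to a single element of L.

pqs|r ∨ p|qrs = pqrs
pr|q|s ∧ prs|q = pr|q|s
pqrs ∨ pr|q|s = pqrs
pqrs ∨ p|q|rs = pqrs
p|q|r|s ∨ p|qrs = p|qrs
pqrs ∧ p|qrs = p|qrs
pqrs ∧ p|qrs = p|qrs

p|qrs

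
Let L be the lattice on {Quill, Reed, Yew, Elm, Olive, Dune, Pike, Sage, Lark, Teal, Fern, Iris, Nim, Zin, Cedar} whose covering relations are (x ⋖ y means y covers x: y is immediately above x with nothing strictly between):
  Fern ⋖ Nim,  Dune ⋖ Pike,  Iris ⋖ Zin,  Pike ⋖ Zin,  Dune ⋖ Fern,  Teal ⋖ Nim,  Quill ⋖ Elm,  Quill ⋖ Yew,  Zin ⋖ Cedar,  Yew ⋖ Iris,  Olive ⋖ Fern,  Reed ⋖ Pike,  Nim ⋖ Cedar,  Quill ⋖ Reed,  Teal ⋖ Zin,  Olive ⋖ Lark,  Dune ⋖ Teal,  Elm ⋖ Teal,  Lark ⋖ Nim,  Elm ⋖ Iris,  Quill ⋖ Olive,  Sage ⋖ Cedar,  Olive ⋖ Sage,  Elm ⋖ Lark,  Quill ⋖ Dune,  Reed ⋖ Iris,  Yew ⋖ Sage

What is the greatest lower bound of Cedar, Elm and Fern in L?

Common lower bounds of {Cedar, Elm, Fern}: Quill.
The greatest among these is Quill.

Quill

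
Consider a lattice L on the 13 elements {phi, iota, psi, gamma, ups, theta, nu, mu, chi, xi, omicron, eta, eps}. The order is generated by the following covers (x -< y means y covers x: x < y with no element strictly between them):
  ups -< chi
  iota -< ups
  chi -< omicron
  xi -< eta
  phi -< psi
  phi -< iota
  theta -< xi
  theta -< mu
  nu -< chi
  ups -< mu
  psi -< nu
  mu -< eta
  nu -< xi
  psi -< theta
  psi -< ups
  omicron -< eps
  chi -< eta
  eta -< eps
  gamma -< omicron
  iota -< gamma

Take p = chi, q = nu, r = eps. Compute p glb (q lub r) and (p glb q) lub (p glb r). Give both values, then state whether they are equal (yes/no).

q lub r = eps, so p glb (q lub r) = chi glb eps = chi.
p glb q = nu and p glb r = chi, so (p glb q) lub (p glb r) = nu lub chi = chi.
Equal: yes.

chi; chi; yes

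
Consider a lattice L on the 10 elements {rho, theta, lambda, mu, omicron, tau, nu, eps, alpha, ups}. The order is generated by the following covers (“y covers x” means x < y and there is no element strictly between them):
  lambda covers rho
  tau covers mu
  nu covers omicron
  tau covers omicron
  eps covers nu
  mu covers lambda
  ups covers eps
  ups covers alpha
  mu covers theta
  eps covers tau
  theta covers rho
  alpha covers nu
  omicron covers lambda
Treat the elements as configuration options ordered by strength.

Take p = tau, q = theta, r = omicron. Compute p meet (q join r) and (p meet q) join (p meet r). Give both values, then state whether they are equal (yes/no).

tau; tau; yes

q join r = tau, so p meet (q join r) = tau meet tau = tau.
p meet q = theta and p meet r = omicron, so (p meet q) join (p meet r) = theta join omicron = tau.
Equal: yes.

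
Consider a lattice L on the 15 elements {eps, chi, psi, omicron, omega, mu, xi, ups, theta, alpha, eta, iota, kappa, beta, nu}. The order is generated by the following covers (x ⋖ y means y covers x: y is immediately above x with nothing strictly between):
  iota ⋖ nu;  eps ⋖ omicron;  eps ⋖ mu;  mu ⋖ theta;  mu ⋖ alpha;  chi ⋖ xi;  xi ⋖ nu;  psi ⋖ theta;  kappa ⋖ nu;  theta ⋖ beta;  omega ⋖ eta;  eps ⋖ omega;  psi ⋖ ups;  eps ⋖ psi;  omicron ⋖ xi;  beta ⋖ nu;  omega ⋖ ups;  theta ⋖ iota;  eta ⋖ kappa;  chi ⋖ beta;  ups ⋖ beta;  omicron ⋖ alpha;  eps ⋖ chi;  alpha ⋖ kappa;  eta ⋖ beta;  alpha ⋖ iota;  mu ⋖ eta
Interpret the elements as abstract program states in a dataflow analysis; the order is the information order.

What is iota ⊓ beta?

theta

Common lower bounds of {iota, beta}: eps, mu, psi, theta.
The greatest among these is theta.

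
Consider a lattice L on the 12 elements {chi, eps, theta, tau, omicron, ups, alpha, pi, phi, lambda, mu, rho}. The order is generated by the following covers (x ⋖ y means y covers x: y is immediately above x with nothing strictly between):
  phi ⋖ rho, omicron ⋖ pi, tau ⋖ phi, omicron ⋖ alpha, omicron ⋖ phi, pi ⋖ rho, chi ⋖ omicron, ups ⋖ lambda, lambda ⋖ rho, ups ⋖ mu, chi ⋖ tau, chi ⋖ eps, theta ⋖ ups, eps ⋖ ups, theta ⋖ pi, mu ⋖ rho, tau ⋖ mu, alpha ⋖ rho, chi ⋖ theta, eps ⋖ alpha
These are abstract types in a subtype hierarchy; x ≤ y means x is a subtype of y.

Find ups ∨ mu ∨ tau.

Common upper bounds of {ups, mu, tau}: mu, rho.
The least among these is mu.

mu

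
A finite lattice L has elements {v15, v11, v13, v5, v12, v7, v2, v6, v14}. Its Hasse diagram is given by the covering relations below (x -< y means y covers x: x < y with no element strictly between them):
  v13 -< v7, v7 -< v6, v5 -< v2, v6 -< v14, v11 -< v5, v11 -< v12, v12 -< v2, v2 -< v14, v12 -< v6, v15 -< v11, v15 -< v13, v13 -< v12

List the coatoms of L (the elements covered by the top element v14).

v2, v6

The coatoms are exactly the elements covered by v14: v2, v6.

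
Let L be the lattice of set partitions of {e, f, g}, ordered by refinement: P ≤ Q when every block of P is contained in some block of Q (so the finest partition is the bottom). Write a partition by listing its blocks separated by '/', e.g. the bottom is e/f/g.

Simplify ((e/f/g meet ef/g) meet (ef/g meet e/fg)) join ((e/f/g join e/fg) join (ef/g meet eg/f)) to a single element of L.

e/fg

e/f/g ∧ ef/g = e/f/g
ef/g ∧ e/fg = e/f/g
e/f/g ∧ e/f/g = e/f/g
e/f/g ∨ e/fg = e/fg
ef/g ∧ eg/f = e/f/g
e/fg ∨ e/f/g = e/fg
e/f/g ∨ e/fg = e/fg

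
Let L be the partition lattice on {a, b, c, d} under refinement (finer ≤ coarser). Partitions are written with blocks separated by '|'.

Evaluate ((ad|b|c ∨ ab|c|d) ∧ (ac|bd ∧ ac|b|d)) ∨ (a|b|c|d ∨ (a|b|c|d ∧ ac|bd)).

a|b|c|d

ad|b|c ∨ ab|c|d = abd|c
ac|bd ∧ ac|b|d = ac|b|d
abd|c ∧ ac|b|d = a|b|c|d
a|b|c|d ∧ ac|bd = a|b|c|d
a|b|c|d ∨ a|b|c|d = a|b|c|d
a|b|c|d ∨ a|b|c|d = a|b|c|d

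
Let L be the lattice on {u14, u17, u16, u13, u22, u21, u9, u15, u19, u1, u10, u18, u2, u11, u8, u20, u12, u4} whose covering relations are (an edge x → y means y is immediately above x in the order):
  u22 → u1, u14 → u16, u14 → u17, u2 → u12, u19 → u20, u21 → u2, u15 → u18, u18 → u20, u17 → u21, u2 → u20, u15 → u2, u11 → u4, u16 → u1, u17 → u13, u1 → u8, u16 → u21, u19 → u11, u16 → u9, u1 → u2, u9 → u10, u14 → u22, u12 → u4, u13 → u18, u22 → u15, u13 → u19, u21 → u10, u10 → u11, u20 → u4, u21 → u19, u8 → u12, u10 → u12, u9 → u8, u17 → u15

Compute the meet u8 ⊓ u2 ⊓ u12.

u1

Common lower bounds of {u8, u2, u12}: u1, u14, u16, u22.
The greatest among these is u1.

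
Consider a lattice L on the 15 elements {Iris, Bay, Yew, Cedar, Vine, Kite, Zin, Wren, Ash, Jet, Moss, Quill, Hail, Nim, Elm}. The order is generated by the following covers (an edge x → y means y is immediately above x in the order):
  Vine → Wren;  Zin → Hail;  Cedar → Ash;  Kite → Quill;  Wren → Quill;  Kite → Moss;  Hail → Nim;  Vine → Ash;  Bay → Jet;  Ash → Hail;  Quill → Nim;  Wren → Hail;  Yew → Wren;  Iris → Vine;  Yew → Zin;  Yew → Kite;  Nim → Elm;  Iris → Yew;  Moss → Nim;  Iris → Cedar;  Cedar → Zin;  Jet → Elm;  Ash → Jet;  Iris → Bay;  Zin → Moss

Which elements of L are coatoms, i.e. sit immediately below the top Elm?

Jet, Nim

The coatoms are exactly the elements covered by Elm: Jet, Nim.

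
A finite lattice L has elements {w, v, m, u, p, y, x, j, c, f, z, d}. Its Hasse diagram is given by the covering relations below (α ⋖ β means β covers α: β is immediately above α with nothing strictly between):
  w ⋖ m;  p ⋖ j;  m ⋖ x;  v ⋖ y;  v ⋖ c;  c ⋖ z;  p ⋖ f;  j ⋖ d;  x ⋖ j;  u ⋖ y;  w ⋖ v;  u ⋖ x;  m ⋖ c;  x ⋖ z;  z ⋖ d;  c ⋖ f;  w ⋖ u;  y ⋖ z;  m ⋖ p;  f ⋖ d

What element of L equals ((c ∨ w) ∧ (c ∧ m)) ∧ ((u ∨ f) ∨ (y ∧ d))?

c ∨ w = c
c ∧ m = m
c ∧ m = m
u ∨ f = d
y ∧ d = y
d ∨ y = d
m ∧ d = m

m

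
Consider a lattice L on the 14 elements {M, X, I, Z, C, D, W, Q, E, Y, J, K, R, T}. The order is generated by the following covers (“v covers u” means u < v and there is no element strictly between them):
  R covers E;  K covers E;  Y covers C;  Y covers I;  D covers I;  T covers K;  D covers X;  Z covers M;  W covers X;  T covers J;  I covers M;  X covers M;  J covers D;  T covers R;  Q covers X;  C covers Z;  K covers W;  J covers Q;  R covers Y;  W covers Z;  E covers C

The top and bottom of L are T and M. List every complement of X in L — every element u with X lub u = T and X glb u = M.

R, Y

Need u with X ∨ u = T and X ∧ u = M.
Checking each element gives: R, Y.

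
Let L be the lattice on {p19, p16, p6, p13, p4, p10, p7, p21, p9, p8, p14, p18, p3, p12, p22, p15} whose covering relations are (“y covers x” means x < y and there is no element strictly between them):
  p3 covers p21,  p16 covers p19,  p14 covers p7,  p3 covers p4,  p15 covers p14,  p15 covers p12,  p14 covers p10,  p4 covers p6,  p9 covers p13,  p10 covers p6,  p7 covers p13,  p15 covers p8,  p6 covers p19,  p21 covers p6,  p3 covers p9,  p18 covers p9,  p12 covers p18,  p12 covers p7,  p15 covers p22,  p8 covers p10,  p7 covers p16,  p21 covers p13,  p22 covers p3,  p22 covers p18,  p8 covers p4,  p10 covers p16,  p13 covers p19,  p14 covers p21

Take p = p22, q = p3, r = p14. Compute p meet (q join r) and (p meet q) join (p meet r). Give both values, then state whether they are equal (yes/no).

p22; p3; no

q join r = p15, so p meet (q join r) = p22 meet p15 = p22.
p meet q = p3 and p meet r = p21, so (p meet q) join (p meet r) = p3 join p21 = p3.
Equal: no.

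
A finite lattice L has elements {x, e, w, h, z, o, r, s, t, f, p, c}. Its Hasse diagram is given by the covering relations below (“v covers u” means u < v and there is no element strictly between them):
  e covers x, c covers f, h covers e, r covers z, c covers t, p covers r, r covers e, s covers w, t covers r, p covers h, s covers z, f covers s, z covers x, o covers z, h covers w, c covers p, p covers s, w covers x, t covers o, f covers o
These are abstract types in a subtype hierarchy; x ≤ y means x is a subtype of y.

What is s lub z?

s

Common upper bounds of {s, z}: c, f, p, s.
The least among these is s.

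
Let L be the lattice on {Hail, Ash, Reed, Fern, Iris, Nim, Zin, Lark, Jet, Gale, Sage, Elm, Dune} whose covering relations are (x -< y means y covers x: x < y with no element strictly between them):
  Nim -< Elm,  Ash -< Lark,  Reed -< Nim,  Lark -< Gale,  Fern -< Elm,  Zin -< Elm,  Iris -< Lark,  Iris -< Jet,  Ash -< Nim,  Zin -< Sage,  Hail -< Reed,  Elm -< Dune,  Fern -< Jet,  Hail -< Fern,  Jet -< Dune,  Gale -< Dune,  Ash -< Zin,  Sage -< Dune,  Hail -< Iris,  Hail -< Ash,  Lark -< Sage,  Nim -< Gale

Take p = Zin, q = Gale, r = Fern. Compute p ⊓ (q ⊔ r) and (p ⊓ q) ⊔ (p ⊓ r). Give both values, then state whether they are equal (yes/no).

Zin; Ash; no

q ⊔ r = Dune, so p ⊓ (q ⊔ r) = Zin ⊓ Dune = Zin.
p ⊓ q = Ash and p ⊓ r = Hail, so (p ⊓ q) ⊔ (p ⊓ r) = Ash ⊔ Hail = Ash.
Equal: no.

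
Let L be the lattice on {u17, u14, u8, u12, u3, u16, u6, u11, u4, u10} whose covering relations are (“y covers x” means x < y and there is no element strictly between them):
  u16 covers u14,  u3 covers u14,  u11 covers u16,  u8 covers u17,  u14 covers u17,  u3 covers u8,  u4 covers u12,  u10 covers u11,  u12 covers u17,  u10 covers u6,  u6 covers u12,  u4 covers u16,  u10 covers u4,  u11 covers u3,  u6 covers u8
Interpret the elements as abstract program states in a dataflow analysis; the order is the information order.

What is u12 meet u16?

u17

Common lower bounds of {u12, u16}: u17.
The greatest among these is u17.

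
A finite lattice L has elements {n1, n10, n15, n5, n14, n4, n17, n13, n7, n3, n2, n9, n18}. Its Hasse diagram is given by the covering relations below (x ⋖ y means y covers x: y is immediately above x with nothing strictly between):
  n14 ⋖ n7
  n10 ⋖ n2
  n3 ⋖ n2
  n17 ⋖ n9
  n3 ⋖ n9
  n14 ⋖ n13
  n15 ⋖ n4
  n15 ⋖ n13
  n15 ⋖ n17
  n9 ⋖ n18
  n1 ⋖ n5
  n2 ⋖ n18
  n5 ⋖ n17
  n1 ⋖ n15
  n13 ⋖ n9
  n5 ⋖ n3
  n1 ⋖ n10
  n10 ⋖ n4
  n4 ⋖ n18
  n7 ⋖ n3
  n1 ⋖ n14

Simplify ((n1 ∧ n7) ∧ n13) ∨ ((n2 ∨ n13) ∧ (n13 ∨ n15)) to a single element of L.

n13

n1 ∧ n7 = n1
n1 ∧ n13 = n1
n2 ∨ n13 = n18
n13 ∨ n15 = n13
n18 ∧ n13 = n13
n1 ∨ n13 = n13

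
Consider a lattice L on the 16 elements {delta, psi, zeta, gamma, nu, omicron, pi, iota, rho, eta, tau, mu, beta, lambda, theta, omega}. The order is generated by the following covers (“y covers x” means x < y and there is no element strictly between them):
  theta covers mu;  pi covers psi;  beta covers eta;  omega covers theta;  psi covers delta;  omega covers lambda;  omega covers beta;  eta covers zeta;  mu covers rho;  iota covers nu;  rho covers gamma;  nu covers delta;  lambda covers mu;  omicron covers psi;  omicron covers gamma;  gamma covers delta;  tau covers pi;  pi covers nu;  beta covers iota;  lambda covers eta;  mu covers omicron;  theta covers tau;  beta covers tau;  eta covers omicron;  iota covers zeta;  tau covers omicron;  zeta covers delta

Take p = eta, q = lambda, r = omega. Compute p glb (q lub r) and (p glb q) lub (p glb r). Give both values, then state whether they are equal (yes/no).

q lub r = omega, so p glb (q lub r) = eta glb omega = eta.
p glb q = eta and p glb r = eta, so (p glb q) lub (p glb r) = eta lub eta = eta.
Equal: yes.

eta; eta; yes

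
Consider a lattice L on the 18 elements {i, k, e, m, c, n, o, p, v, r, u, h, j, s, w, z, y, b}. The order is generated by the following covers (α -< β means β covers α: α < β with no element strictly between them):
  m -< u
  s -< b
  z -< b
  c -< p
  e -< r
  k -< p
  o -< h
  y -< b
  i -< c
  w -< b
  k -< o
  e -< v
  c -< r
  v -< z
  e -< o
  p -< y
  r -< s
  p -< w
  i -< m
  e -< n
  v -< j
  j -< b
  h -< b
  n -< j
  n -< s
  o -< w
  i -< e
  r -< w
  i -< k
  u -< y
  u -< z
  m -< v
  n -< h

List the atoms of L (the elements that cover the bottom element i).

c, e, k, m

The atoms are exactly the elements that cover i: c, e, k, m.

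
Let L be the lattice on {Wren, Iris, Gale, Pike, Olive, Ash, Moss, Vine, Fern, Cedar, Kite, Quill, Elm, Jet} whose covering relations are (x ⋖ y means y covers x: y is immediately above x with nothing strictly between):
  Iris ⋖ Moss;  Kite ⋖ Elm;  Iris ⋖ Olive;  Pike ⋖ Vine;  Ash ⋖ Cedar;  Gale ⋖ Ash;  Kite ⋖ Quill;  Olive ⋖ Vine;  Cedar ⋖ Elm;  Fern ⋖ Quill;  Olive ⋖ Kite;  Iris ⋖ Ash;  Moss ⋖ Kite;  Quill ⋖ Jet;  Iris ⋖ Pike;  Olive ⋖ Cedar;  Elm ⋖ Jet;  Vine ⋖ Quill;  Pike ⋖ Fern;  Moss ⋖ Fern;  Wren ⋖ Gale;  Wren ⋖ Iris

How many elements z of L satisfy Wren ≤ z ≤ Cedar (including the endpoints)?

The interval [Wren, Cedar] = {Ash, Cedar, Gale, Iris, Olive, Wren}, which has 6 elements.

6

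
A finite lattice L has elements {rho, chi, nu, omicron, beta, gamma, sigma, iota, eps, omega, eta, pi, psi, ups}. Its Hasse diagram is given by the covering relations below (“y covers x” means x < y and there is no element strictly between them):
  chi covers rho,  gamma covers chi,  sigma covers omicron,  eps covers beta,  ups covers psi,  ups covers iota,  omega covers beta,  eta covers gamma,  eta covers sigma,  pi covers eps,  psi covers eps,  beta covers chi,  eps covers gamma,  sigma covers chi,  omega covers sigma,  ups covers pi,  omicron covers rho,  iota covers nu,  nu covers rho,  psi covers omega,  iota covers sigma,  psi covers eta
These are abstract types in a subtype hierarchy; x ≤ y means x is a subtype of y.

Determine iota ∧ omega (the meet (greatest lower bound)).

sigma

Common lower bounds of {iota, omega}: chi, omicron, rho, sigma.
The greatest among these is sigma.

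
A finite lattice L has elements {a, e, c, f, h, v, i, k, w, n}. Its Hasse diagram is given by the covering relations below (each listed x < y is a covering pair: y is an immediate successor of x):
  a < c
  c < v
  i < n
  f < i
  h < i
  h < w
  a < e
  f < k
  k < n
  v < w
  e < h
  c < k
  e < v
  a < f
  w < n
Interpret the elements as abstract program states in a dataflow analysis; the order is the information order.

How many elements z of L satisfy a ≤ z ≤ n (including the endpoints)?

The interval [a, n] = {a, c, e, f, h, i, k, n, v, w}, which has 10 elements.

10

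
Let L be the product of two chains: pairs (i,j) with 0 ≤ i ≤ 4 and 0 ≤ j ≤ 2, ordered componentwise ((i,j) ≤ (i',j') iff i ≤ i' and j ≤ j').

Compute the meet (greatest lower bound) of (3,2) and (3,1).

In a product of chains, the meet is componentwise min, giving (3,1).

(3,1)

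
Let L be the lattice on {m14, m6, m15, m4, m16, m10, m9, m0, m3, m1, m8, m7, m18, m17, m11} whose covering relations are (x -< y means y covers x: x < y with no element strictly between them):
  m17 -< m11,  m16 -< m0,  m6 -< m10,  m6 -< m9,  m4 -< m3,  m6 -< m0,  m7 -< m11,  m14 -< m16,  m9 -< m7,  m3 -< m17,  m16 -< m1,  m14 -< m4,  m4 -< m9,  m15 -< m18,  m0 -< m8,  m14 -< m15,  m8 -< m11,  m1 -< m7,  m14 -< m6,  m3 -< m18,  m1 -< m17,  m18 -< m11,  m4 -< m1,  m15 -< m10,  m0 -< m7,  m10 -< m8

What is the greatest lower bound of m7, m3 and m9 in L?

Common lower bounds of {m7, m3, m9}: m14, m4.
The greatest among these is m4.

m4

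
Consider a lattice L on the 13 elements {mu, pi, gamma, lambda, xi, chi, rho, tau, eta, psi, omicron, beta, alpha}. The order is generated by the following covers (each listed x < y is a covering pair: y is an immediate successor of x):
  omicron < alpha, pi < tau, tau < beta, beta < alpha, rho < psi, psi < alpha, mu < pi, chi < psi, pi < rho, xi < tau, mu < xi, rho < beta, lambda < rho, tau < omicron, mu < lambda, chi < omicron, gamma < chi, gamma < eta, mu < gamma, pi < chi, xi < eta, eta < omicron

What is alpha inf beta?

beta

Common lower bounds of {alpha, beta}: beta, lambda, mu, pi, rho, tau, xi.
The greatest among these is beta.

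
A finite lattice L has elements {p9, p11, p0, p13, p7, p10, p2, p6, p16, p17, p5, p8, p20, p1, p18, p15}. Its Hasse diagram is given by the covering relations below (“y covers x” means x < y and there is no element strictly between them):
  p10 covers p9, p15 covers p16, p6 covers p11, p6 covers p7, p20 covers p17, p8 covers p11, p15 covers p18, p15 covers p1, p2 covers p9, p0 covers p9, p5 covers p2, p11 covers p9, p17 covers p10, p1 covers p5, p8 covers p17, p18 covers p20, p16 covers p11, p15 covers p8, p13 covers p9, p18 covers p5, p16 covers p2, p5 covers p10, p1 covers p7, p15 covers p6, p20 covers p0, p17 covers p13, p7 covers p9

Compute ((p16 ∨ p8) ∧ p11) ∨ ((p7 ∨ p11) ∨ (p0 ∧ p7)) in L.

p6

p16 ∨ p8 = p15
p15 ∧ p11 = p11
p7 ∨ p11 = p6
p0 ∧ p7 = p9
p6 ∨ p9 = p6
p11 ∨ p6 = p6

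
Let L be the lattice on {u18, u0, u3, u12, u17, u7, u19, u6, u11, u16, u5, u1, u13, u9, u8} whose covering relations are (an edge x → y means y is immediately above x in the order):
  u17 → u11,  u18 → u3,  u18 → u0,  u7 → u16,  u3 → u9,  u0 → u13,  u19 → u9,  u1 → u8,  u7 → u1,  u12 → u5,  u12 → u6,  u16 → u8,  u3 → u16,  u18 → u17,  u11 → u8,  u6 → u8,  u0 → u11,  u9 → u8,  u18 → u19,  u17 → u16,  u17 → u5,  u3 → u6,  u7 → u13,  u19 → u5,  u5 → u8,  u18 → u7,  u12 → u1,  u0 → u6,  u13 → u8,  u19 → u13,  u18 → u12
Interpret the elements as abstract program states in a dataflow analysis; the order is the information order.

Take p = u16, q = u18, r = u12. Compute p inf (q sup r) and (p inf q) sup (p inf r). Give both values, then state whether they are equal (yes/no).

u18; u18; yes

q sup r = u12, so p inf (q sup r) = u16 inf u12 = u18.
p inf q = u18 and p inf r = u18, so (p inf q) sup (p inf r) = u18 sup u18 = u18.
Equal: yes.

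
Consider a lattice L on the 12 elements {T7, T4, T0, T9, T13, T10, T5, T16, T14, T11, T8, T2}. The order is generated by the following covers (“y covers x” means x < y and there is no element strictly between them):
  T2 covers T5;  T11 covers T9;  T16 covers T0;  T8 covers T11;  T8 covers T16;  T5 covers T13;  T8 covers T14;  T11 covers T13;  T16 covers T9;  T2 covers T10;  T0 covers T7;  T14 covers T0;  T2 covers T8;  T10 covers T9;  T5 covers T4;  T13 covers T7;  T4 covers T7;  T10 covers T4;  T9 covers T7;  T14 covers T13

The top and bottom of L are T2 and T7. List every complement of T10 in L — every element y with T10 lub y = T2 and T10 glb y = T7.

Need y with T10 ∨ y = T2 and T10 ∧ y = T7.
Checking each element gives: T0, T13, T14.

T0, T13, T14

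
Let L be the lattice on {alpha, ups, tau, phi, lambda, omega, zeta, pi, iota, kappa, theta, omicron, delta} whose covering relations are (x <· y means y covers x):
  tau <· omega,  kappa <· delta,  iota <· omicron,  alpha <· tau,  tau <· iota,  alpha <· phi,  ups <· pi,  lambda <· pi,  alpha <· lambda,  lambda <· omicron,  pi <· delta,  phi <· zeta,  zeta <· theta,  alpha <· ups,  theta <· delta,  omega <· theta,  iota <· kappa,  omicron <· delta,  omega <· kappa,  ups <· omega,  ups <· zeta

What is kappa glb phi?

Common lower bounds of {kappa, phi}: alpha.
The greatest among these is alpha.

alpha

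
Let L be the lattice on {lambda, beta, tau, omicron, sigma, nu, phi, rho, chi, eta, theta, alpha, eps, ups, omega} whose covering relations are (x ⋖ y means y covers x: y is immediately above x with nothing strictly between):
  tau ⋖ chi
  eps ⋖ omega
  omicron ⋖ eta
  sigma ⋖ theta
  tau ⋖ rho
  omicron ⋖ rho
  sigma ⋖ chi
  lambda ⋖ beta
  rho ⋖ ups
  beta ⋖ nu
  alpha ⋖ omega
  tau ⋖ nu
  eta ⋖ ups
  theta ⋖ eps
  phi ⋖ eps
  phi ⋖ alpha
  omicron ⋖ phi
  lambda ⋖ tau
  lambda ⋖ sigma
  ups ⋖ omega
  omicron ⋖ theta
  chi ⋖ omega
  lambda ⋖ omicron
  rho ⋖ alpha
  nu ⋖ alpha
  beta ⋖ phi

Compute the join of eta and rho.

Common upper bounds of {eta, rho}: omega, ups.
The least among these is ups.

ups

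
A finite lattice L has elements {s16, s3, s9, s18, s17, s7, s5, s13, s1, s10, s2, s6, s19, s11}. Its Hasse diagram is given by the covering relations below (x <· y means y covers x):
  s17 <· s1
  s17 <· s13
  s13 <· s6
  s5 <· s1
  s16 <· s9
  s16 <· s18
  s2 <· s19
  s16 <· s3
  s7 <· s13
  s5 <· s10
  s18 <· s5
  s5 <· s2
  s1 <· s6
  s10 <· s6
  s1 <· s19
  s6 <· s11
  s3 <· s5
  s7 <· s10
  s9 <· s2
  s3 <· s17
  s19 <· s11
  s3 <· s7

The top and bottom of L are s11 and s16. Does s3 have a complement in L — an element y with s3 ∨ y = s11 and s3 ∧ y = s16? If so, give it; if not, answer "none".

For every candidate y, either s3 ∨ y ≠ s11 or s3 ∧ y ≠ s16; no complement exists.

none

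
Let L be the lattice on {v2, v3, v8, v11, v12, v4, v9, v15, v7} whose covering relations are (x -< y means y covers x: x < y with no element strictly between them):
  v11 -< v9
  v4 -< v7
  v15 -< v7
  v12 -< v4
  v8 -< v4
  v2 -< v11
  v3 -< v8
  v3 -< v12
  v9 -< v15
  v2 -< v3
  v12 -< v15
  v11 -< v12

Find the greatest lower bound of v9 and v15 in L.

Common lower bounds of {v9, v15}: v11, v2, v9.
The greatest among these is v9.

v9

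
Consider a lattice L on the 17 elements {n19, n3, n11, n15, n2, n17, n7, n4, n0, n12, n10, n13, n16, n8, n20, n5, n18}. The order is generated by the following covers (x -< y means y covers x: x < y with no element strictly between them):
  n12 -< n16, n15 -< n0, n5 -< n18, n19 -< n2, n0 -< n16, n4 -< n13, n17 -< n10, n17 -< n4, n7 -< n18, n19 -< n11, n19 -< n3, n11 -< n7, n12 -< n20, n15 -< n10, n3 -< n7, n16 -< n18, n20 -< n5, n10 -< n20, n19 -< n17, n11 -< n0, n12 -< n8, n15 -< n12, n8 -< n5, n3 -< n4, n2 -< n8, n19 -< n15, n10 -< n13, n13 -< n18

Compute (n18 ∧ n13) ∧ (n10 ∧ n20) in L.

n10

n18 ∧ n13 = n13
n10 ∧ n20 = n10
n13 ∧ n10 = n10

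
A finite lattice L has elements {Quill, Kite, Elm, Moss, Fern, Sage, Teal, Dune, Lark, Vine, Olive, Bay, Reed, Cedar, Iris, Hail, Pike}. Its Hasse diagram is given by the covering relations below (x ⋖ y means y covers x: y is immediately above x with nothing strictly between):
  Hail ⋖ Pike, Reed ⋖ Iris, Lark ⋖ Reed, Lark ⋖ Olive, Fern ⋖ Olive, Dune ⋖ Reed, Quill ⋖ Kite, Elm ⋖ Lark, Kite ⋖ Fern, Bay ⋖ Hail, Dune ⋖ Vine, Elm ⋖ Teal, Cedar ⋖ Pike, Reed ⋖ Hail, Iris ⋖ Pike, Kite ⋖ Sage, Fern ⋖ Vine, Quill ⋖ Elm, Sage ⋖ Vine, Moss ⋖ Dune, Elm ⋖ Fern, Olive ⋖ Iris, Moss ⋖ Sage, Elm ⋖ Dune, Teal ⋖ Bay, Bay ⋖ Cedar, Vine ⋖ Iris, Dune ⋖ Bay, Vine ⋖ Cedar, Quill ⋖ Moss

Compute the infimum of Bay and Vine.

Common lower bounds of {Bay, Vine}: Dune, Elm, Moss, Quill.
The greatest among these is Dune.

Dune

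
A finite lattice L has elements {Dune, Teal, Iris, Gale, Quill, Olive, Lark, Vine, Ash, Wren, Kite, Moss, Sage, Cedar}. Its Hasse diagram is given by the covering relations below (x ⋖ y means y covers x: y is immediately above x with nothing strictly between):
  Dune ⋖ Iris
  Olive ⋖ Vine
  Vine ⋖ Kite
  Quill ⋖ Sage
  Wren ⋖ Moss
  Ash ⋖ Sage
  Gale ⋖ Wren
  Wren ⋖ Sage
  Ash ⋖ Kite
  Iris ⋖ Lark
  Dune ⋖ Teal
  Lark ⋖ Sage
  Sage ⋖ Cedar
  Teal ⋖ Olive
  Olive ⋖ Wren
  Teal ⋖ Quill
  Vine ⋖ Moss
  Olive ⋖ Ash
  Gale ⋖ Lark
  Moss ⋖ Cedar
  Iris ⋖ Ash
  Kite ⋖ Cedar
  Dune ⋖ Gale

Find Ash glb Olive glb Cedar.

Olive

Common lower bounds of {Ash, Olive, Cedar}: Dune, Olive, Teal.
The greatest among these is Olive.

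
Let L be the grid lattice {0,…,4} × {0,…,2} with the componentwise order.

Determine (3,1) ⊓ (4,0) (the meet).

In a product of chains, the meet is componentwise min, giving (3,0).

(3,0)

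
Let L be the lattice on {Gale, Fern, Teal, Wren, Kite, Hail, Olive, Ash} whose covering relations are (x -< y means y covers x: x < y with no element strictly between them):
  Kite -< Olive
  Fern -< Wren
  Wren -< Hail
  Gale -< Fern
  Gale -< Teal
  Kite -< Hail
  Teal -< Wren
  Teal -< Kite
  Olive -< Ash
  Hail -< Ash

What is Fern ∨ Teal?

Common upper bounds of {Fern, Teal}: Ash, Hail, Wren.
The least among these is Wren.

Wren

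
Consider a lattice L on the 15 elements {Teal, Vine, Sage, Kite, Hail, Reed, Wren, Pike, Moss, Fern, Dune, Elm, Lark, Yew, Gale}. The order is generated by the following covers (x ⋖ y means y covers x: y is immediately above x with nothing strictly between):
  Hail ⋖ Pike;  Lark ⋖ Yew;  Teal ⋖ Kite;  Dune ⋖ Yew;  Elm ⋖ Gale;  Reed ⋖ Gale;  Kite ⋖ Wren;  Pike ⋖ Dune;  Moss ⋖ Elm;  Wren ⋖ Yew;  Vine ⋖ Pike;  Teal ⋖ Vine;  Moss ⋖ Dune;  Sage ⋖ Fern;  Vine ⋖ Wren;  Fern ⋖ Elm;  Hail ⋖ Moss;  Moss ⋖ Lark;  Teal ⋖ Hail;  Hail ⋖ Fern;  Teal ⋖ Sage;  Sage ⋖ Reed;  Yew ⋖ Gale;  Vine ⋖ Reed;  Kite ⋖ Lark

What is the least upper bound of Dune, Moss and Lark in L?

Common upper bounds of {Dune, Moss, Lark}: Gale, Yew.
The least among these is Yew.

Yew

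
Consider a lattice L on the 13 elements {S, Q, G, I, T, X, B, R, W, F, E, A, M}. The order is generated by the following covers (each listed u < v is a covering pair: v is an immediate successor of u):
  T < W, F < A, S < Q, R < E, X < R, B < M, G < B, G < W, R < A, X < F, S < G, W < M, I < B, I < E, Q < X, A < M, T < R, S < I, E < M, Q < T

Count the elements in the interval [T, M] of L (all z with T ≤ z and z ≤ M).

The interval [T, M] = {A, E, M, R, T, W}, which has 6 elements.

6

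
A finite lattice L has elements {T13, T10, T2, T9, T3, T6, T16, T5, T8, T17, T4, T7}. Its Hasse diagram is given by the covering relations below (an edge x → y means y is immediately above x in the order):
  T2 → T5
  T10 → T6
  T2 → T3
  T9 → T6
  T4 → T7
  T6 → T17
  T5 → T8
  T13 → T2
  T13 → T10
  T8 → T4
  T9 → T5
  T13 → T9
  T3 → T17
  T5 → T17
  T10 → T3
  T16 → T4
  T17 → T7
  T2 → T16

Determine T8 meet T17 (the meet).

T5

Common lower bounds of {T8, T17}: T13, T2, T5, T9.
The greatest among these is T5.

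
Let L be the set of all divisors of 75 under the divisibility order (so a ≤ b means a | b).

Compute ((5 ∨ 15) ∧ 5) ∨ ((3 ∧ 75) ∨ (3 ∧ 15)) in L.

5 ∨ 15 = 15
15 ∧ 5 = 5
3 ∧ 75 = 3
3 ∧ 15 = 3
3 ∨ 3 = 3
5 ∨ 3 = 15

15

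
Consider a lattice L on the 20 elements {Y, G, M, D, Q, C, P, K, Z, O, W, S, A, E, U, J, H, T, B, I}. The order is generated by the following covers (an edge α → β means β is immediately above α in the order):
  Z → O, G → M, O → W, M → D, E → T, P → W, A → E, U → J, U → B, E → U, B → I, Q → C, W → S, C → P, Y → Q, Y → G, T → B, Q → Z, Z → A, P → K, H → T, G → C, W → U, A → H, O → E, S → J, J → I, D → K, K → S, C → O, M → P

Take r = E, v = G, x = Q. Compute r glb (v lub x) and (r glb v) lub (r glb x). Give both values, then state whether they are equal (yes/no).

v lub x = C, so r glb (v lub x) = E glb C = C.
r glb v = G and r glb x = Q, so (r glb v) lub (r glb x) = G lub Q = C.
Equal: yes.

C; C; yes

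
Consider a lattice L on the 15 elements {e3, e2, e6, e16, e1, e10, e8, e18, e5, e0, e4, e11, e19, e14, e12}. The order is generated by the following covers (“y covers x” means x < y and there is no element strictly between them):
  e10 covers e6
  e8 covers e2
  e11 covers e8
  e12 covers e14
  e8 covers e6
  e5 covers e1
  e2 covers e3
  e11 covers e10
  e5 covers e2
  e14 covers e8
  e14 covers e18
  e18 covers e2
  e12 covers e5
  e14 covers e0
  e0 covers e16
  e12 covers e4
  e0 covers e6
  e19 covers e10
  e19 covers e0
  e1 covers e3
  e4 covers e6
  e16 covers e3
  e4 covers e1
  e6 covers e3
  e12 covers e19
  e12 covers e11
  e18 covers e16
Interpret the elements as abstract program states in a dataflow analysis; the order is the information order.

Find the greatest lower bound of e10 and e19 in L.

Common lower bounds of {e10, e19}: e10, e3, e6.
The greatest among these is e10.

e10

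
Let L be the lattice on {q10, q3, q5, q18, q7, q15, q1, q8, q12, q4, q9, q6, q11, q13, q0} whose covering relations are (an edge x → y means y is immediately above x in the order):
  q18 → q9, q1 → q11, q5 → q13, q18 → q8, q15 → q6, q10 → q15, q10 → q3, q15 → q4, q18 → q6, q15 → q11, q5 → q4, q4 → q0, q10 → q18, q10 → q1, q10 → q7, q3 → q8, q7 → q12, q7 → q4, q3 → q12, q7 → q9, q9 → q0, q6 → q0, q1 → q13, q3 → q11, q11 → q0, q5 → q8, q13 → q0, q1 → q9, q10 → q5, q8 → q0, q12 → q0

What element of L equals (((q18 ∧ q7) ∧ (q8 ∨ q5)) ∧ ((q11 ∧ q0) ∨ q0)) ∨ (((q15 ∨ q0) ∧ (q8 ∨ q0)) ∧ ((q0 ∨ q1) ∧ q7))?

q7

q18 ∧ q7 = q10
q8 ∨ q5 = q8
q10 ∧ q8 = q10
q11 ∧ q0 = q11
q11 ∨ q0 = q0
q10 ∧ q0 = q10
q15 ∨ q0 = q0
q8 ∨ q0 = q0
q0 ∧ q0 = q0
q0 ∨ q1 = q0
q0 ∧ q7 = q7
q0 ∧ q7 = q7
q10 ∨ q7 = q7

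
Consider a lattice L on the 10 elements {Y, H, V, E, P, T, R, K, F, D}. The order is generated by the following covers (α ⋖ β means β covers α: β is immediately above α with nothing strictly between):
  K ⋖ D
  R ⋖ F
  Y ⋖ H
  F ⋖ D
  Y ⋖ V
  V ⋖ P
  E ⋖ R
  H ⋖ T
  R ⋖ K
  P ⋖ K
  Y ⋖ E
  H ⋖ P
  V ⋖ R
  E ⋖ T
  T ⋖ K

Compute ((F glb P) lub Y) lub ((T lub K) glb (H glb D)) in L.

P

F ∧ P = V
V ∨ Y = V
T ∨ K = K
H ∧ D = H
K ∧ H = H
V ∨ H = P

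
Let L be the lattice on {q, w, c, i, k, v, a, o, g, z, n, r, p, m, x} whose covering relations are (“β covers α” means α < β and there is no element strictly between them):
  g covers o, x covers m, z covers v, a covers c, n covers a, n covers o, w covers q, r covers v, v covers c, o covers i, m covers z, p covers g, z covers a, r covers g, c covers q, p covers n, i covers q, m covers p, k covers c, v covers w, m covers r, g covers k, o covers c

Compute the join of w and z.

Common upper bounds of {w, z}: m, x, z.
The least among these is z.

z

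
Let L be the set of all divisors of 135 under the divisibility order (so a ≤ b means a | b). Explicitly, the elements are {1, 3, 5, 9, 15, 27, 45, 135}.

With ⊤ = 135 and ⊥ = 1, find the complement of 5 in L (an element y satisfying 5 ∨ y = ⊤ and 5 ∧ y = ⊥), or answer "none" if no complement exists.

Need y with 5 ∨ y = 135 and 5 ∧ y = 1.
Checking each element gives: 27.

27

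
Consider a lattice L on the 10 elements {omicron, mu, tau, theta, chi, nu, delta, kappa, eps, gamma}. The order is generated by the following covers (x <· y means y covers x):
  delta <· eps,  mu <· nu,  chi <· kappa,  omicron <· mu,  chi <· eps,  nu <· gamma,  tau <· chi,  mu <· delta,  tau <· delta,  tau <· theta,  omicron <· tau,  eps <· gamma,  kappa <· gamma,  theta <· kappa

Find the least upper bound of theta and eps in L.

gamma

Common upper bounds of {theta, eps}: gamma.
The least among these is gamma.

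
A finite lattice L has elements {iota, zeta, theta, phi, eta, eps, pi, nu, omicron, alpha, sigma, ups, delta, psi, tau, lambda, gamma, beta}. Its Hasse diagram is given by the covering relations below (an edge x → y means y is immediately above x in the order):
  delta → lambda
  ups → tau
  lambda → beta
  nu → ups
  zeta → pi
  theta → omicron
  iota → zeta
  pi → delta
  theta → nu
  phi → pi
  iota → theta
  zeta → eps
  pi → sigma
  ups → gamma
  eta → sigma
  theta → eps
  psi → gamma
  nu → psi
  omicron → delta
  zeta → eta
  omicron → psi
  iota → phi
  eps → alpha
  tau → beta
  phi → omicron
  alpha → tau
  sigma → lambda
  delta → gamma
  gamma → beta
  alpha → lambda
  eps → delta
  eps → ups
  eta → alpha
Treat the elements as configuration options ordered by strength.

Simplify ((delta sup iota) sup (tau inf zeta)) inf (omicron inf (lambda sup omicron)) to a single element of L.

omicron

delta ∨ iota = delta
tau ∧ zeta = zeta
delta ∨ zeta = delta
lambda ∨ omicron = lambda
omicron ∧ lambda = omicron
delta ∧ omicron = omicron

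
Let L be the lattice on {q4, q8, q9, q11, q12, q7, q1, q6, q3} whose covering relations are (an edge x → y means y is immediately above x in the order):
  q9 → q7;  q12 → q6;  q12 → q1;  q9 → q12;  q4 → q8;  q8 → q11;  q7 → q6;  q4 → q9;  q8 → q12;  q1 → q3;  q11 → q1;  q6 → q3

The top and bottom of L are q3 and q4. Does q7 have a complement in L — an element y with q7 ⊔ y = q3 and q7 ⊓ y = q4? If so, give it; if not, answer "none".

Need y with q7 ∨ y = q3 and q7 ∧ y = q4.
Checking each element gives: q11.

q11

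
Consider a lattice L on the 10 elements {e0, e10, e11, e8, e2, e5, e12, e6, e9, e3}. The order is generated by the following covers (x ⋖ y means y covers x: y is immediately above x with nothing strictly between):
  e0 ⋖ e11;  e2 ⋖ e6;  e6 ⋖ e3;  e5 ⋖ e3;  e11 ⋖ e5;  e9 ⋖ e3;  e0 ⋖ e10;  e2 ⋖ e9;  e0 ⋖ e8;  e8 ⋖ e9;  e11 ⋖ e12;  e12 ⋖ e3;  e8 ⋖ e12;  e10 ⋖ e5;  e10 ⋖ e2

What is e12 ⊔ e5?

e3

Common upper bounds of {e12, e5}: e3.
The least among these is e3.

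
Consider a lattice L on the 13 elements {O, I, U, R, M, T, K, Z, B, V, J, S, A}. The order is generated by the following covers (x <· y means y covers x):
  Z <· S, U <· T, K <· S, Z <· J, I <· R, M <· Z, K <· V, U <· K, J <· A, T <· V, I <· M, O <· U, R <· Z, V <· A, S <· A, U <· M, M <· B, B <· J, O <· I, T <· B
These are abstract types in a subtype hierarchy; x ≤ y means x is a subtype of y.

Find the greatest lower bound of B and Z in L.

M

Common lower bounds of {B, Z}: I, M, O, U.
The greatest among these is M.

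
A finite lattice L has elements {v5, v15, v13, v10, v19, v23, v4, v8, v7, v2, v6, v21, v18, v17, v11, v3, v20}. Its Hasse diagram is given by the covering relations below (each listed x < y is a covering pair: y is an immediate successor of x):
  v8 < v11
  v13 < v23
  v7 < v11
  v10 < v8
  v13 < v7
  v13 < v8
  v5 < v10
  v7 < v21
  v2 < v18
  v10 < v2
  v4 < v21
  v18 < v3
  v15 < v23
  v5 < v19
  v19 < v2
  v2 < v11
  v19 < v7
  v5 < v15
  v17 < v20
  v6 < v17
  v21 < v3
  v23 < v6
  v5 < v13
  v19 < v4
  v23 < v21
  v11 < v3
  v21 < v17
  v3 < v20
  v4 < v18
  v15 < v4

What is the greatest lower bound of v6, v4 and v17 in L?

v15

Common lower bounds of {v6, v4, v17}: v15, v5.
The greatest among these is v15.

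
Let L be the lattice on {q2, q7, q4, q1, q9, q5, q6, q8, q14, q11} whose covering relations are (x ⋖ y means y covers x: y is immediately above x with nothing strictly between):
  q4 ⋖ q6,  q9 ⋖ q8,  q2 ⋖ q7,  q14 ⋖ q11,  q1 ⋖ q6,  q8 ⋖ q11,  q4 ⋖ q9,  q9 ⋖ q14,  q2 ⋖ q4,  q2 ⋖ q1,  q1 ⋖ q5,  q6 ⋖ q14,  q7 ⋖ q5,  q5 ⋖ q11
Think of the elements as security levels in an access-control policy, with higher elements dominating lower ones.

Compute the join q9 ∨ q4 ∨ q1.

Common upper bounds of {q9, q4, q1}: q11, q14.
The least among these is q14.

q14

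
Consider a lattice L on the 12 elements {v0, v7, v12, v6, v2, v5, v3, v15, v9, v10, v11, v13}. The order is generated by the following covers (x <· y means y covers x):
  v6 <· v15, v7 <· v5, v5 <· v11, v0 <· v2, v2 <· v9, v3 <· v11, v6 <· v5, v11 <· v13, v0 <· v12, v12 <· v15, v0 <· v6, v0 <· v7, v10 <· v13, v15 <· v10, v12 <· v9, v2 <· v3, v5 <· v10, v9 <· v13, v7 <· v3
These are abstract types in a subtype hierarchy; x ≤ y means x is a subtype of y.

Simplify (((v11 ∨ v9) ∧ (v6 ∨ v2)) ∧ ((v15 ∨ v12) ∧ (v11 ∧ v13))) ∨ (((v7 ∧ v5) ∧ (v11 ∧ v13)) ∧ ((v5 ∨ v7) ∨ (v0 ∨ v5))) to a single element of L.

v11 ∨ v9 = v13
v6 ∨ v2 = v11
v13 ∧ v11 = v11
v15 ∨ v12 = v15
v11 ∧ v13 = v11
v15 ∧ v11 = v6
v11 ∧ v6 = v6
v7 ∧ v5 = v7
v11 ∧ v13 = v11
v7 ∧ v11 = v7
v5 ∨ v7 = v5
v0 ∨ v5 = v5
v5 ∨ v5 = v5
v7 ∧ v5 = v7
v6 ∨ v7 = v5

v5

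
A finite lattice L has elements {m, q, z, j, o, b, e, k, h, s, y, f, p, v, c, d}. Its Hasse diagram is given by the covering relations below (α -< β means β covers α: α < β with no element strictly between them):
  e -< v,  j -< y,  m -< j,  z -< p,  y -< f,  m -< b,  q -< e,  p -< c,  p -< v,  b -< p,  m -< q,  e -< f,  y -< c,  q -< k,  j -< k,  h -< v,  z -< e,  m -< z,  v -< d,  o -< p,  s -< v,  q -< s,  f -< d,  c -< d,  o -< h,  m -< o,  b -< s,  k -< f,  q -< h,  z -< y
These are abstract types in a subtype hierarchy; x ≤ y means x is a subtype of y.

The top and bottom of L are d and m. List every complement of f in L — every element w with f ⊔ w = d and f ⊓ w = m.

Need w with f ∨ w = d and f ∧ w = m.
Checking each element gives: b, o.

b, o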